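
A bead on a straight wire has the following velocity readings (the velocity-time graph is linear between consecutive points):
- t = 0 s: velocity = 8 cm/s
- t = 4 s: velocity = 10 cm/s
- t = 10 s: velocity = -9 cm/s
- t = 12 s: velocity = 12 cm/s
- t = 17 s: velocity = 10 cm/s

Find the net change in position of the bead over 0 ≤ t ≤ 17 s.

97 cm

Net displacement equals the area under the velocity-time graph (areas below the axis count negative).
0–4 s: ½(8 + 10)(4) = 36 cm
4–10 s: ½(10 + -9)(6) = 3 cm
10–12 s: ½(-9 + 12)(2) = 3 cm
12–17 s: ½(12 + 10)(5) = 55 cm
Net displacement = 97 cm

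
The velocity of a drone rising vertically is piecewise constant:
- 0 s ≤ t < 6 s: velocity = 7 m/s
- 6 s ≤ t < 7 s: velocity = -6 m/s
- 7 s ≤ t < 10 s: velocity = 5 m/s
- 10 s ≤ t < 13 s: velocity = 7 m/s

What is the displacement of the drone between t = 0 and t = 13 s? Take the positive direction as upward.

Net displacement equals the area under the velocity-time graph (areas below the axis count negative).
0–6 s: 7 × 6 = 42 m
6–7 s: -6 × 1 = -6 m
7–10 s: 5 × 3 = 15 m
10–13 s: 7 × 3 = 21 m
Net displacement = 72 m

72 m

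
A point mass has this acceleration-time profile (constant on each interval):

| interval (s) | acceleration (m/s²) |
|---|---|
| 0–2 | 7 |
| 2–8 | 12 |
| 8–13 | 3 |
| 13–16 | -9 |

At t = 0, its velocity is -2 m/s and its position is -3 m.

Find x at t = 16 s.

On each constant-a segment, Δv = aΔt and Δx = v₀Δt + ½aΔt²; chain segment to segment.
0–2 s: v starts -2 m/s; Δx = -2·2 + ½·7·2² = 10 m; v ends 12 m/s.
2–8 s: v starts 12 m/s; Δx = 12·6 + ½·12·6² = 288 m; v ends 84 m/s.
8–13 s: v starts 84 m/s; Δx = 84·5 + ½·3·5² = 457.5 m; v ends 99 m/s.
13–16 s: v starts 99 m/s; Δx = 99·3 + ½·-9·3² = 256.5 m; v ends 72 m/s.
x(16) = -3 + Σ Δx = 1009 m.

1009 m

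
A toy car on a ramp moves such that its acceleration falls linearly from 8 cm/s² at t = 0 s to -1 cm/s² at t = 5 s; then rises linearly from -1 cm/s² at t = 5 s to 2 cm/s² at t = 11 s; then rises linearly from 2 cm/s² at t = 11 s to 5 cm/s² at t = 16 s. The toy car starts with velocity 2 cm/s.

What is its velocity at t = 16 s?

40 cm/s

Δv equals the area under the a-t graph; then v = v₀ + Δv.
0–5 s: ½(8 + -1)(5) = 17.5 cm/s
5–11 s: ½(-1 + 2)(6) = 3 cm/s
11–16 s: ½(2 + 5)(5) = 17.5 cm/s
Δv = 38 cm/s, so v(16) = 2 + (38) = 40 cm/s.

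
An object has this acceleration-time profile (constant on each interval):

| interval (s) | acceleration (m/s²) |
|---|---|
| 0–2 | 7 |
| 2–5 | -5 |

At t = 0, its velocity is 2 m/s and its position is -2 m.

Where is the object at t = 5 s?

On each constant-a segment, Δv = aΔt and Δx = v₀Δt + ½aΔt²; chain segment to segment.
0–2 s: v starts 2 m/s; Δx = 2·2 + ½·7·2² = 18 m; v ends 16 m/s.
2–5 s: v starts 16 m/s; Δx = 16·3 + ½·-5·3² = 25.5 m; v ends 1 m/s.
x(5) = -2 + Σ Δx = 41.5 m.

41.5 m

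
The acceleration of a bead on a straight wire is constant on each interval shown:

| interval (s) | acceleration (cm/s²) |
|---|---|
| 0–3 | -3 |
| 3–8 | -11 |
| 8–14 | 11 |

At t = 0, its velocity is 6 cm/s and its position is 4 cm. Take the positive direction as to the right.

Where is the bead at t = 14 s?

On each constant-a segment, Δv = aΔt and Δx = v₀Δt + ½aΔt²; chain segment to segment.
0–3 s: v starts 6 cm/s; Δx = 6·3 + ½·-3·3² = 4.5 cm; v ends -3 cm/s.
3–8 s: v starts -3 cm/s; Δx = -3·5 + ½·-11·5² = -152.5 cm; v ends -58 cm/s.
8–14 s: v starts -58 cm/s; Δx = -58·6 + ½·11·6² = -150 cm; v ends 8 cm/s.
x(14) = 4 + Σ Δx = -294 cm.

-294 cm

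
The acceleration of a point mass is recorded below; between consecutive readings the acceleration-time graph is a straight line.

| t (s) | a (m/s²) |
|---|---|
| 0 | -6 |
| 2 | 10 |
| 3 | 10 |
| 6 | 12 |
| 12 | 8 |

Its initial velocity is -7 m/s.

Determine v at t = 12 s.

100 m/s

Δv equals the area under the a-t graph; then v = v₀ + Δv.
0–2 s: ½(-6 + 10)(2) = 4 m/s
2–3 s: 10 × 1 = 10 m/s
3–6 s: ½(10 + 12)(3) = 33 m/s
6–12 s: ½(12 + 8)(6) = 60 m/s
Δv = 107 m/s, so v(12) = -7 + (107) = 100 m/s.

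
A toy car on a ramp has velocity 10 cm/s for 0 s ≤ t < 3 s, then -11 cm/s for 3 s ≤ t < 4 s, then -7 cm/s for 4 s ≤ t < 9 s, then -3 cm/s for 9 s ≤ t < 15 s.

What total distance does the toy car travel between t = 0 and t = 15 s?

94 cm

Total distance travelled is ∫|v| dt — sum the magnitudes of each area piece.
0–3 s: |10| × 3 = 30 cm
3–4 s: |-11| × 1 = 11 cm
4–9 s: |-7| × 5 = 35 cm
9–15 s: |-3| × 6 = 18 cm
Total distance = 94 cm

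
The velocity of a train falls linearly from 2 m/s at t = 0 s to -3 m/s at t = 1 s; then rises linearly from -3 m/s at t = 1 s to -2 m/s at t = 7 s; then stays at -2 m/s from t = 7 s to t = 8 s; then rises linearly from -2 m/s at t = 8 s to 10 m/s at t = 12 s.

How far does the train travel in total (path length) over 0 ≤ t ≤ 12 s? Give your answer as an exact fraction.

1069/30 m

Total distance travelled is ∫|v| dt — sum the magnitudes of each area piece.
0–1 s: v = 0 at t = 0.4 s; triangle areas 0.4 + 0.9 = 1.3 m
1–7 s: |½(-3 + -2)(6)| = 15 m
7–8 s: |-2| × 1 = 2 m
8–12 s: v = 0 at t = 26/3 s; triangle areas 2/3 + 50/3 = 52/3 m
Total distance = 1069/30 m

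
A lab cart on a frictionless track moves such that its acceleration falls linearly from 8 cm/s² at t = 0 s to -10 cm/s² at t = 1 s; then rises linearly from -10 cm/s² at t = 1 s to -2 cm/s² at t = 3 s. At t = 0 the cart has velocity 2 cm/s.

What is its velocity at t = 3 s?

-11 cm/s

Δv equals the area under the a-t graph; then v = v₀ + Δv.
0–1 s: ½(8 + -10)(1) = -1 cm/s
1–3 s: ½(-10 + -2)(2) = -12 cm/s
Δv = -13 cm/s, so v(3) = 2 + (-13) = -11 cm/s.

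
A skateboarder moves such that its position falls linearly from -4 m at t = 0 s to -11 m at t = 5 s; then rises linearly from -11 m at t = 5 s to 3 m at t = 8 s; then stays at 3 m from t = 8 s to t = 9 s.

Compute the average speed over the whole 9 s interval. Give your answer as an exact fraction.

Average speed = (total path length)/(elapsed time); on a piecewise-linear x-t graph the path length is Σ|Δx|.
0–5 s: |Δx| = |-11 − -4| = 7 m
5–8 s: |Δx| = |3 − -11| = 14 m
8–9 s: |Δx| = |3 − 3| = 0 m
Total path = 21 m; average speed = 21/9 = 7/3 m/s.

7/3 m/s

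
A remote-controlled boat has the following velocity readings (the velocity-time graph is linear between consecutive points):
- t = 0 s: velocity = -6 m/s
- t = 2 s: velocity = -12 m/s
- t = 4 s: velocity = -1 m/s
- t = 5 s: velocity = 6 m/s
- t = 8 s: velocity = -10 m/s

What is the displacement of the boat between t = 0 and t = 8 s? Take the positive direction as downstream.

-34.5 m

Net displacement equals the area under the velocity-time graph (areas below the axis count negative).
0–2 s: ½(-6 + -12)(2) = -18 m
2–4 s: ½(-12 + -1)(2) = -13 m
4–5 s: ½(-1 + 6)(1) = 2.5 m
5–8 s: ½(6 + -10)(3) = -6 m
Net displacement = -34.5 m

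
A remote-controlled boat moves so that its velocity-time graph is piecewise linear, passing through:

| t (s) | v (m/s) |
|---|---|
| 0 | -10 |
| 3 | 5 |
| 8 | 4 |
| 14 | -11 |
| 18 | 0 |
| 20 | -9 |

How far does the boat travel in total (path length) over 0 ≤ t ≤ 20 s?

Total distance travelled is ∫|v| dt — sum the magnitudes of each area piece.
0–3 s: v = 0 at t = 2 s; triangle areas 10 + 2.5 = 12.5 m
3–8 s: |½(5 + 4)(5)| = 22.5 m
8–14 s: v = 0 at t = 9.6 s; triangle areas 3.2 + 24.2 = 27.4 m
14–18 s: |½(-11 + 0)(4)| = 22 m
18–20 s: |½(0 + -9)(2)| = 9 m
Total distance = 93.4 m

93.4 m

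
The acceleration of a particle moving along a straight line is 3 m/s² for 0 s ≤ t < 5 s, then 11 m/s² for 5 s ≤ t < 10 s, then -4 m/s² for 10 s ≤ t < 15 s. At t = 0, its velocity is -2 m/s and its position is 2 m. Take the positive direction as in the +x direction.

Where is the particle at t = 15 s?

522 m

On each constant-a segment, Δv = aΔt and Δx = v₀Δt + ½aΔt²; chain segment to segment.
0–5 s: v starts -2 m/s; Δx = -2·5 + ½·3·5² = 27.5 m; v ends 13 m/s.
5–10 s: v starts 13 m/s; Δx = 13·5 + ½·11·5² = 202.5 m; v ends 68 m/s.
10–15 s: v starts 68 m/s; Δx = 68·5 + ½·-4·5² = 290 m; v ends 48 m/s.
x(15) = 2 + Σ Δx = 522 m.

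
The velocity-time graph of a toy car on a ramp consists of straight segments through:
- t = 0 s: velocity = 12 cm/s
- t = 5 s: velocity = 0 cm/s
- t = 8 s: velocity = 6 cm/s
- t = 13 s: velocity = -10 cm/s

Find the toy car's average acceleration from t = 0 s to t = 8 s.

Average acceleration = Δv/Δt = (6 − 12)/(8 − 0) = -0.75 cm/s².

-0.75 cm/s²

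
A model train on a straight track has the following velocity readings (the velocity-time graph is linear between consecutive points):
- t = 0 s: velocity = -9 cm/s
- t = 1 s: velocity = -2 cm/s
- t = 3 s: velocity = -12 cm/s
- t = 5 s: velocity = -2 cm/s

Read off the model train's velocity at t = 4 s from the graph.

On 3–5 s the graph is linear from -12 to -2 cm/s: v(4) = -12 + (-2 − -12)·(4 − 3)/(5 − 3) = -7 cm/s.

-7 cm/s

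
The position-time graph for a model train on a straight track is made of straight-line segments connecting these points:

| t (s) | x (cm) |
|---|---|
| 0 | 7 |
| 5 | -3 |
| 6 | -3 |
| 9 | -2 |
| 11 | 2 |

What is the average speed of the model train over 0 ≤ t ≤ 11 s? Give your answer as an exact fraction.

15/11 cm/s

Average speed = (total path length)/(elapsed time); on a piecewise-linear x-t graph the path length is Σ|Δx|.
0–5 s: |Δx| = |-3 − 7| = 10 cm
5–6 s: |Δx| = |-3 − -3| = 0 cm
6–9 s: |Δx| = |-2 − -3| = 1 cm
9–11 s: |Δx| = |2 − -2| = 4 cm
Total path = 15 cm; average speed = 15/11 = 15/11 cm/s.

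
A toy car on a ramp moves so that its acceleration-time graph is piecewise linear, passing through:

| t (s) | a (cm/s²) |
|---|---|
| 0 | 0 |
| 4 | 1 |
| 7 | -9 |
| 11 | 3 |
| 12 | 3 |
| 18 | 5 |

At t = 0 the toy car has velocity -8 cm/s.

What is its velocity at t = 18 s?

-3 cm/s

Δv equals the area under the a-t graph; then v = v₀ + Δv.
0–4 s: ½(0 + 1)(4) = 2 cm/s
4–7 s: ½(1 + -9)(3) = -12 cm/s
7–11 s: ½(-9 + 3)(4) = -12 cm/s
11–12 s: 3 × 1 = 3 cm/s
12–18 s: ½(3 + 5)(6) = 24 cm/s
Δv = 5 cm/s, so v(18) = -8 + (5) = -3 cm/s.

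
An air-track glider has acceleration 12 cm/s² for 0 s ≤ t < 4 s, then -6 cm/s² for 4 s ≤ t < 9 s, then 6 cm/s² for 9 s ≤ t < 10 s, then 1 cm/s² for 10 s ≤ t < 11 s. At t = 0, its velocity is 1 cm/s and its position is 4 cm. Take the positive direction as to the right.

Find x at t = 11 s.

321.5 cm

On each constant-a segment, Δv = aΔt and Δx = v₀Δt + ½aΔt²; chain segment to segment.
0–4 s: v starts 1 cm/s; Δx = 1·4 + ½·12·4² = 100 cm; v ends 49 cm/s.
4–9 s: v starts 49 cm/s; Δx = 49·5 + ½·-6·5² = 170 cm; v ends 19 cm/s.
9–10 s: v starts 19 cm/s; Δx = 19·1 + ½·6·1² = 22 cm; v ends 25 cm/s.
10–11 s: v starts 25 cm/s; Δx = 25·1 + ½·1·1² = 25.5 cm; v ends 26 cm/s.
x(11) = 4 + Σ Δx = 321.5 cm.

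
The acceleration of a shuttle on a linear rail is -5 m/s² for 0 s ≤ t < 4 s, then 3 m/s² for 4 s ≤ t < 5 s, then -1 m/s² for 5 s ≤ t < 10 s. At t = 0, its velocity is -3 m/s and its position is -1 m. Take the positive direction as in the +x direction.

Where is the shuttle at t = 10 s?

-187 m

On each constant-a segment, Δv = aΔt and Δx = v₀Δt + ½aΔt²; chain segment to segment.
0–4 s: v starts -3 m/s; Δx = -3·4 + ½·-5·4² = -52 m; v ends -23 m/s.
4–5 s: v starts -23 m/s; Δx = -23·1 + ½·3·1² = -21.5 m; v ends -20 m/s.
5–10 s: v starts -20 m/s; Δx = -20·5 + ½·-1·5² = -112.5 m; v ends -25 m/s.
x(10) = -1 + Σ Δx = -187 m.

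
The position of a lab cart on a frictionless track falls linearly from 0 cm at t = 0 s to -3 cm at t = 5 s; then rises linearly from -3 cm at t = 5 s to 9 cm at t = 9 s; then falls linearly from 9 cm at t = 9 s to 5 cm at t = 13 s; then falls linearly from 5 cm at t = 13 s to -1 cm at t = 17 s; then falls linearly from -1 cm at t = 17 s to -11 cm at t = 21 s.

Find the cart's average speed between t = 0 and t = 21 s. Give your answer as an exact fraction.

5/3 cm/s

Average speed = (total path length)/(elapsed time); on a piecewise-linear x-t graph the path length is Σ|Δx|.
0–5 s: |Δx| = |-3 − 0| = 3 cm
5–9 s: |Δx| = |9 − -3| = 12 cm
9–13 s: |Δx| = |5 − 9| = 4 cm
13–17 s: |Δx| = |-1 − 5| = 6 cm
17–21 s: |Δx| = |-11 − -1| = 10 cm
Total path = 35 cm; average speed = 35/21 = 5/3 cm/s.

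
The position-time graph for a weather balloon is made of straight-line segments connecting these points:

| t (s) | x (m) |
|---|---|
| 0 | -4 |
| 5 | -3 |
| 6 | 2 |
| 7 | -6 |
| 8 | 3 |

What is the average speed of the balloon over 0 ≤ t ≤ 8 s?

Average speed = (total path length)/(elapsed time); on a piecewise-linear x-t graph the path length is Σ|Δx|.
0–5 s: |Δx| = |-3 − -4| = 1 m
5–6 s: |Δx| = |2 − -3| = 5 m
6–7 s: |Δx| = |-6 − 2| = 8 m
7–8 s: |Δx| = |3 − -6| = 9 m
Total path = 23 m; average speed = 23/8 = 2.875 m/s.

2.875 m/s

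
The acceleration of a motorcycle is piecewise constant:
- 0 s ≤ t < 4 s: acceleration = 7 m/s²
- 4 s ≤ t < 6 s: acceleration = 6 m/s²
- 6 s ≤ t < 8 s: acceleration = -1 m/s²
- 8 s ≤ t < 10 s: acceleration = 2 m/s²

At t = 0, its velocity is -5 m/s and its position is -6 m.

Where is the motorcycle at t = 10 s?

On each constant-a segment, Δv = aΔt and Δx = v₀Δt + ½aΔt²; chain segment to segment.
0–4 s: v starts -5 m/s; Δx = -5·4 + ½·7·4² = 36 m; v ends 23 m/s.
4–6 s: v starts 23 m/s; Δx = 23·2 + ½·6·2² = 58 m; v ends 35 m/s.
6–8 s: v starts 35 m/s; Δx = 35·2 + ½·-1·2² = 68 m; v ends 33 m/s.
8–10 s: v starts 33 m/s; Δx = 33·2 + ½·2·2² = 70 m; v ends 37 m/s.
x(10) = -6 + Σ Δx = 226 m.

226 m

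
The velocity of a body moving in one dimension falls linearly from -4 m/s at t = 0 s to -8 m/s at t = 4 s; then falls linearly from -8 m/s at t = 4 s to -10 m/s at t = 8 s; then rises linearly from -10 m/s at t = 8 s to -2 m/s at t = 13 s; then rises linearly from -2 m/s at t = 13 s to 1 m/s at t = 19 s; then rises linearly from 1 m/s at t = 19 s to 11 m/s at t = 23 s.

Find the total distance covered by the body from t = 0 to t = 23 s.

119 m

Distance (not displacement) is the total path length: add the absolute areas under v-t.
0–4 s: |½(-4 + -8)(4)| = 24 m
4–8 s: |½(-8 + -10)(4)| = 36 m
8–13 s: |½(-10 + -2)(5)| = 30 m
13–19 s: v = 0 at t = 17 s; triangle areas 4 + 1 = 5 m
19–23 s: |½(1 + 11)(4)| = 24 m
Total distance = 119 m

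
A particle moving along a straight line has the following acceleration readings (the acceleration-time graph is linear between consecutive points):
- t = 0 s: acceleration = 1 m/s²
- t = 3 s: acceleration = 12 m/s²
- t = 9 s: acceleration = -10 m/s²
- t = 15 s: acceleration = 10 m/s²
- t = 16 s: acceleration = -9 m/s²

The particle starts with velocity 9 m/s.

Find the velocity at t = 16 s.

Δv equals the area under the a-t graph; then v = v₀ + Δv.
0–3 s: ½(1 + 12)(3) = 19.5 m/s
3–9 s: ½(12 + -10)(6) = 6 m/s
9–15 s: ½(-10 + 10)(6) = 0 m/s
15–16 s: ½(10 + -9)(1) = 0.5 m/s
Δv = 26 m/s, so v(16) = 9 + (26) = 35 m/s.

35 m/s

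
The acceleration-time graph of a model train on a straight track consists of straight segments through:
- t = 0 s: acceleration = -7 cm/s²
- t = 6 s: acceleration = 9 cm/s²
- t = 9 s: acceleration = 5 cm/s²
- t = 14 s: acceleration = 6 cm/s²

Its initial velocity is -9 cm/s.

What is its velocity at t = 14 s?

45.5 cm/s

Δv equals the area under the a-t graph; then v = v₀ + Δv.
0–6 s: ½(-7 + 9)(6) = 6 cm/s
6–9 s: ½(9 + 5)(3) = 21 cm/s
9–14 s: ½(5 + 6)(5) = 27.5 cm/s
Δv = 54.5 cm/s, so v(14) = -9 + (54.5) = 45.5 cm/s.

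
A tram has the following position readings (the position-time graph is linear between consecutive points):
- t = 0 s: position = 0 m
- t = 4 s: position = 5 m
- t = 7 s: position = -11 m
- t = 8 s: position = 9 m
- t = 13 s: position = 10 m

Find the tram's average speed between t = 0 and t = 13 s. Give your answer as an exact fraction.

Average speed = (total path length)/(elapsed time); on a piecewise-linear x-t graph the path length is Σ|Δx|.
0–4 s: |Δx| = |5 − 0| = 5 m
4–7 s: |Δx| = |-11 − 5| = 16 m
7–8 s: |Δx| = |9 − -11| = 20 m
8–13 s: |Δx| = |10 − 9| = 1 m
Total path = 42 m; average speed = 42/13 = 42/13 m/s.

42/13 m/s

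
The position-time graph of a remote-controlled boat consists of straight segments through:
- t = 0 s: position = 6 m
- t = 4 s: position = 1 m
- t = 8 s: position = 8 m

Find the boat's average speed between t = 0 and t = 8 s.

Average speed = (total path length)/(elapsed time); on a piecewise-linear x-t graph the path length is Σ|Δx|.
0–4 s: |Δx| = |1 − 6| = 5 m
4–8 s: |Δx| = |8 − 1| = 7 m
Total path = 12 m; average speed = 12/8 = 1.5 m/s.

1.5 m/s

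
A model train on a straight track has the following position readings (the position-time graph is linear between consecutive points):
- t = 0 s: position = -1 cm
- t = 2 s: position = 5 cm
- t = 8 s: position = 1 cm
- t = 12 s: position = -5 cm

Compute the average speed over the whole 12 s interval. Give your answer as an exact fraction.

4/3 cm/s

Average speed = (total path length)/(elapsed time); on a piecewise-linear x-t graph the path length is Σ|Δx|.
0–2 s: |Δx| = |5 − -1| = 6 cm
2–8 s: |Δx| = |1 − 5| = 4 cm
8–12 s: |Δx| = |-5 − 1| = 6 cm
Total path = 16 cm; average speed = 16/12 = 4/3 cm/s.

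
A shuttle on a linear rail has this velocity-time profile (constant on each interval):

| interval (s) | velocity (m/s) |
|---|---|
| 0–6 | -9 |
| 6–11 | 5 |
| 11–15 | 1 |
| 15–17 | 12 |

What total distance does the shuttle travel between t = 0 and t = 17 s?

Distance (not displacement) is the total path length: add the absolute areas under v-t.
0–6 s: |-9| × 6 = 54 m
6–11 s: |5| × 5 = 25 m
11–15 s: |1| × 4 = 4 m
15–17 s: |12| × 2 = 24 m
Total distance = 107 m

107 m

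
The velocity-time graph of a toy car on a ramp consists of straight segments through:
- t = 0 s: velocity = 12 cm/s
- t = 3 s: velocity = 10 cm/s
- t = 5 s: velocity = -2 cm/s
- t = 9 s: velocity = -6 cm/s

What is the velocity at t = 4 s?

4 cm/s

On 3–5 s the graph is linear from 10 to -2 cm/s: v(4) = 10 + (-2 − 10)·(4 − 3)/(5 − 3) = 4 cm/s.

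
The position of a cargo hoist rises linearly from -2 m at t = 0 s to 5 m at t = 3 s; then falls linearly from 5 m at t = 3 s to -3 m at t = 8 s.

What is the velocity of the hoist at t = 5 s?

Velocity is the slope of the x-t graph on 3–8 s: (-3 − 5)/(8 − 3) = -1.6 m/s.

-1.6 m/s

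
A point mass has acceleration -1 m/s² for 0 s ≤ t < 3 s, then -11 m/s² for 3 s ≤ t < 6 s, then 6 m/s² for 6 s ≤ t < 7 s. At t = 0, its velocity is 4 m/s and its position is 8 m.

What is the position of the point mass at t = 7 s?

-60 m

On each constant-a segment, Δv = aΔt and Δx = v₀Δt + ½aΔt²; chain segment to segment.
0–3 s: v starts 4 m/s; Δx = 4·3 + ½·-1·3² = 7.5 m; v ends 1 m/s.
3–6 s: v starts 1 m/s; Δx = 1·3 + ½·-11·3² = -46.5 m; v ends -32 m/s.
6–7 s: v starts -32 m/s; Δx = -32·1 + ½·6·1² = -29 m; v ends -26 m/s.
x(7) = 8 + Σ Δx = -60 m.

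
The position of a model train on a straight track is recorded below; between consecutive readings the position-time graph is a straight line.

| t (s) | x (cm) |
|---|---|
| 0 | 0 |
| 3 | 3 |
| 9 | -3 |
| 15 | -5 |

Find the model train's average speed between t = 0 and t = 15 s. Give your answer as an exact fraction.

11/15 cm/s

Average speed = (total path length)/(elapsed time); on a piecewise-linear x-t graph the path length is Σ|Δx|.
0–3 s: |Δx| = |3 − 0| = 3 cm
3–9 s: |Δx| = |-3 − 3| = 6 cm
9–15 s: |Δx| = |-5 − -3| = 2 cm
Total path = 11 cm; average speed = 11/15 = 11/15 cm/s.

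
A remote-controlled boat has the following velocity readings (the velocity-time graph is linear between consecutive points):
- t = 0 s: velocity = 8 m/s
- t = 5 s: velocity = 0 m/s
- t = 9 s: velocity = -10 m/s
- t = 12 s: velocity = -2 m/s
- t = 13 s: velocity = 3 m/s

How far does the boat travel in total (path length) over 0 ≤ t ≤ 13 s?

59.3 m

Total distance travelled is ∫|v| dt — sum the magnitudes of each area piece.
0–5 s: |½(8 + 0)(5)| = 20 m
5–9 s: |½(0 + -10)(4)| = 20 m
9–12 s: |½(-10 + -2)(3)| = 18 m
12–13 s: v = 0 at t = 12.4 s; triangle areas 0.4 + 0.9 = 1.3 m
Total distance = 59.3 m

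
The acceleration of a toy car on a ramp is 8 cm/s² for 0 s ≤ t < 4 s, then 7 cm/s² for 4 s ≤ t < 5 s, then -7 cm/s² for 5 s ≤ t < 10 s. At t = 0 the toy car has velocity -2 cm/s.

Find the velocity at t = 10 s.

Δv equals the area under the a-t graph; then v = v₀ + Δv.
0–4 s: 8 × 4 = 32 cm/s
4–5 s: 7 × 1 = 7 cm/s
5–10 s: -7 × 5 = -35 cm/s
Δv = 4 cm/s, so v(10) = -2 + (4) = 2 cm/s.

2 cm/s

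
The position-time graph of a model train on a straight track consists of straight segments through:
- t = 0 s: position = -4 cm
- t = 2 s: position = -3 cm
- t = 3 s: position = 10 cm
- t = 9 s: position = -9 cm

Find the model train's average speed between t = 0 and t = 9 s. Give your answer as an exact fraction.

Average speed = (total path length)/(elapsed time); on a piecewise-linear x-t graph the path length is Σ|Δx|.
0–2 s: |Δx| = |-3 − -4| = 1 cm
2–3 s: |Δx| = |10 − -3| = 13 cm
3–9 s: |Δx| = |-9 − 10| = 19 cm
Total path = 33 cm; average speed = 33/9 = 11/3 cm/s.

11/3 cm/s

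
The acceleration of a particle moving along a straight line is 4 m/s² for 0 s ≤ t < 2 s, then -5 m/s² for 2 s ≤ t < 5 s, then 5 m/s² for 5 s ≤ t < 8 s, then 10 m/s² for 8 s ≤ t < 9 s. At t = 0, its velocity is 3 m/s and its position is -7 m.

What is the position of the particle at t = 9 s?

On each constant-a segment, Δv = aΔt and Δx = v₀Δt + ½aΔt²; chain segment to segment.
0–2 s: v starts 3 m/s; Δx = 3·2 + ½·4·2² = 14 m; v ends 11 m/s.
2–5 s: v starts 11 m/s; Δx = 11·3 + ½·-5·3² = 10.5 m; v ends -4 m/s.
5–8 s: v starts -4 m/s; Δx = -4·3 + ½·5·3² = 10.5 m; v ends 11 m/s.
8–9 s: v starts 11 m/s; Δx = 11·1 + ½·10·1² = 16 m; v ends 21 m/s.
x(9) = -7 + Σ Δx = 44 m.

44 m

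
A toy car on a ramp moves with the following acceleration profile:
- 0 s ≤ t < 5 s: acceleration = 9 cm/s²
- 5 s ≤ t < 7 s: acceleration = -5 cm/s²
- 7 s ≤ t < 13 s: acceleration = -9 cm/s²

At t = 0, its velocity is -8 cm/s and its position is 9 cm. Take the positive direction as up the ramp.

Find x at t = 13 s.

145.5 cm

On each constant-a segment, Δv = aΔt and Δx = v₀Δt + ½aΔt²; chain segment to segment.
0–5 s: v starts -8 cm/s; Δx = -8·5 + ½·9·5² = 72.5 cm; v ends 37 cm/s.
5–7 s: v starts 37 cm/s; Δx = 37·2 + ½·-5·2² = 64 cm; v ends 27 cm/s.
7–13 s: v starts 27 cm/s; Δx = 27·6 + ½·-9·6² = 0 cm; v ends -27 cm/s.
x(13) = 9 + Σ Δx = 145.5 cm.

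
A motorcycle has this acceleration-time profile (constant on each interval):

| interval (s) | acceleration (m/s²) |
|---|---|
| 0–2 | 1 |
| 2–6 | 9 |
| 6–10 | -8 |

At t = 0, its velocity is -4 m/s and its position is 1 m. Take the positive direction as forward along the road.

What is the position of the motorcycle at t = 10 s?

On each constant-a segment, Δv = aΔt and Δx = v₀Δt + ½aΔt²; chain segment to segment.
0–2 s: v starts -4 m/s; Δx = -4·2 + ½·1·2² = -6 m; v ends -2 m/s.
2–6 s: v starts -2 m/s; Δx = -2·4 + ½·9·4² = 64 m; v ends 34 m/s.
6–10 s: v starts 34 m/s; Δx = 34·4 + ½·-8·4² = 72 m; v ends 2 m/s.
x(10) = 1 + Σ Δx = 131 m.

131 m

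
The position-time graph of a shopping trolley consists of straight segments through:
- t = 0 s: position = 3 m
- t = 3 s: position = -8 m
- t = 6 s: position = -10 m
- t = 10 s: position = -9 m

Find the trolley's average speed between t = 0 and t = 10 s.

Average speed = (total path length)/(elapsed time); on a piecewise-linear x-t graph the path length is Σ|Δx|.
0–3 s: |Δx| = |-8 − 3| = 11 m
3–6 s: |Δx| = |-10 − -8| = 2 m
6–10 s: |Δx| = |-9 − -10| = 1 m
Total path = 14 m; average speed = 14/10 = 1.4 m/s.

1.4 m/s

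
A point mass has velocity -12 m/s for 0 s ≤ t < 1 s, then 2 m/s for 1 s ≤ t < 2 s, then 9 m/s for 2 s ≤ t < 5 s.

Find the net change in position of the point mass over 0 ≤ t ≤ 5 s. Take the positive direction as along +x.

17 m

Displacement is the signed area under the v-t curve.
0–1 s: -12 × 1 = -12 m
1–2 s: 2 × 1 = 2 m
2–5 s: 9 × 3 = 27 m
Net displacement = 17 m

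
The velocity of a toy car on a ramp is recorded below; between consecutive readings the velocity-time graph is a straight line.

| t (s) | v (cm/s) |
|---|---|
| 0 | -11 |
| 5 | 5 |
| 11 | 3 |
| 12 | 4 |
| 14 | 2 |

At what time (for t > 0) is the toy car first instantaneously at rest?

t = 3.4375 s

v changes sign on 0–5 s (from -11 to 5); the graph is linear there, so v = 0 at t = 0 + (11)·(5 − 0)/(5 − -11) = 3.4375 s.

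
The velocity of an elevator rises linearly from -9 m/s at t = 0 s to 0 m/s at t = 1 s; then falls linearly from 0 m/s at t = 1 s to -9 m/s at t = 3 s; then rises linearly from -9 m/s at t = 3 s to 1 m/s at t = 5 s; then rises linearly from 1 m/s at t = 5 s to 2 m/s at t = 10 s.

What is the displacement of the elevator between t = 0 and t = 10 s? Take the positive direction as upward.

-14 m

Net displacement equals the area under the velocity-time graph (areas below the axis count negative).
0–1 s: ½(-9 + 0)(1) = -4.5 m
1–3 s: ½(0 + -9)(2) = -9 m
3–5 s: ½(-9 + 1)(2) = -8 m
5–10 s: ½(1 + 2)(5) = 7.5 m
Net displacement = -14 m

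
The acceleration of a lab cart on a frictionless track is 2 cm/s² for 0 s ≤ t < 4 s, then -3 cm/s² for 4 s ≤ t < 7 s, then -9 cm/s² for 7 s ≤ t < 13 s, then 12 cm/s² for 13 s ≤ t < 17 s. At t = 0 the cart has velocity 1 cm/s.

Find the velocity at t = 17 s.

Δv equals the area under the a-t graph; then v = v₀ + Δv.
0–4 s: 2 × 4 = 8 cm/s
4–7 s: -3 × 3 = -9 cm/s
7–13 s: -9 × 6 = -54 cm/s
13–17 s: 12 × 4 = 48 cm/s
Δv = -7 cm/s, so v(17) = 1 + (-7) = -6 cm/s.

-6 cm/s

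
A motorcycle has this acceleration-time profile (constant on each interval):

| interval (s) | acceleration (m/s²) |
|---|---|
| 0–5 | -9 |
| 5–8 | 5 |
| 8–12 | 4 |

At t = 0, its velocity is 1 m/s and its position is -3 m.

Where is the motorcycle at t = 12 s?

-304 m

On each constant-a segment, Δv = aΔt and Δx = v₀Δt + ½aΔt²; chain segment to segment.
0–5 s: v starts 1 m/s; Δx = 1·5 + ½·-9·5² = -107.5 m; v ends -44 m/s.
5–8 s: v starts -44 m/s; Δx = -44·3 + ½·5·3² = -109.5 m; v ends -29 m/s.
8–12 s: v starts -29 m/s; Δx = -29·4 + ½·4·4² = -84 m; v ends -13 m/s.
x(12) = -3 + Σ Δx = -304 m.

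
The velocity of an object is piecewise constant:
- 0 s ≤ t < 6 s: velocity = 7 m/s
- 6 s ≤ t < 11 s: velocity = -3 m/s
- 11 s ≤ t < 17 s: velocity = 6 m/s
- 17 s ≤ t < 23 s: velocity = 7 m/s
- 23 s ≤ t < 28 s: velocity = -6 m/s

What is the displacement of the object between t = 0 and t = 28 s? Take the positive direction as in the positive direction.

75 m

Net displacement equals the area under the velocity-time graph (areas below the axis count negative).
0–6 s: 7 × 6 = 42 m
6–11 s: -3 × 5 = -15 m
11–17 s: 6 × 6 = 36 m
17–23 s: 7 × 6 = 42 m
23–28 s: -6 × 5 = -30 m
Net displacement = 75 m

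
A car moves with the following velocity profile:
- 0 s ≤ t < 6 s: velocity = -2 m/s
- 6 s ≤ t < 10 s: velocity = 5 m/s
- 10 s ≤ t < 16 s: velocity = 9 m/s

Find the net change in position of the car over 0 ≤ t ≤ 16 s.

Displacement is the signed area under the v-t curve.
0–6 s: -2 × 6 = -12 m
6–10 s: 5 × 4 = 20 m
10–16 s: 9 × 6 = 54 m
Net displacement = 62 m

62 m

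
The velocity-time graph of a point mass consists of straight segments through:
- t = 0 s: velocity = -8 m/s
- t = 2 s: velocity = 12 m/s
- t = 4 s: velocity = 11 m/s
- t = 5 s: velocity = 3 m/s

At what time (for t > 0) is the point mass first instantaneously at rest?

t = 0.8 s

v changes sign on 0–2 s (from -8 to 12); the graph is linear there, so v = 0 at t = 0 + (8)·(2 − 0)/(12 − -8) = 0.8 s.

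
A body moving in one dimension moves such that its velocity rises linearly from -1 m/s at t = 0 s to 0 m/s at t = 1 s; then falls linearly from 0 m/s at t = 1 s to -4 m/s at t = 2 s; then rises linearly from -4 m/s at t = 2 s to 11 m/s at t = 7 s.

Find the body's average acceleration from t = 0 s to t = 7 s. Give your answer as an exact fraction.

12/7 m/s²

Average acceleration = Δv/Δt = (11 − -1)/(7 − 0) = 12/7 m/s².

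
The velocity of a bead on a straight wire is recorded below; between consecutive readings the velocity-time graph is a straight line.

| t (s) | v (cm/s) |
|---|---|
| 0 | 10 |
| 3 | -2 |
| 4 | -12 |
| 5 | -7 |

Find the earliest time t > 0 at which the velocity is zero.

v changes sign on 0–3 s (from 10 to -2); the graph is linear there, so v = 0 at t = 0 + (-10)·(3 − 0)/(-2 − 10) = 2.5 s.

t = 2.5 s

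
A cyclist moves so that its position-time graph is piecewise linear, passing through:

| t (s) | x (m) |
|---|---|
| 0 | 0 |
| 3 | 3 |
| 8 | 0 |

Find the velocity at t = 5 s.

-0.6 m/s

Velocity is the slope of the x-t graph on 3–8 s: (0 − 3)/(8 − 3) = -0.6 m/s.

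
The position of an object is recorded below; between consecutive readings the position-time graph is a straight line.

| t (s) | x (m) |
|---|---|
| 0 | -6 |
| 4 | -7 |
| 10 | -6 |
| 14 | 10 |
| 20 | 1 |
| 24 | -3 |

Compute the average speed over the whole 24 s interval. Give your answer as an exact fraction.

Average speed = (total path length)/(elapsed time); on a piecewise-linear x-t graph the path length is Σ|Δx|.
0–4 s: |Δx| = |-7 − -6| = 1 m
4–10 s: |Δx| = |-6 − -7| = 1 m
10–14 s: |Δx| = |10 − -6| = 16 m
14–20 s: |Δx| = |1 − 10| = 9 m
20–24 s: |Δx| = |-3 − 1| = 4 m
Total path = 31 m; average speed = 31/24 = 31/24 m/s.

31/24 m/s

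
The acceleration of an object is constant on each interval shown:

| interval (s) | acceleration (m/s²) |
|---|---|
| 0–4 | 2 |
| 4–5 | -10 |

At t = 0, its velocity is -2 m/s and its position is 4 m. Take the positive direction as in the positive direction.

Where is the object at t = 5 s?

13 m

On each constant-a segment, Δv = aΔt and Δx = v₀Δt + ½aΔt²; chain segment to segment.
0–4 s: v starts -2 m/s; Δx = -2·4 + ½·2·4² = 8 m; v ends 6 m/s.
4–5 s: v starts 6 m/s; Δx = 6·1 + ½·-10·1² = 1 m; v ends -4 m/s.
x(5) = 4 + Σ Δx = 13 m.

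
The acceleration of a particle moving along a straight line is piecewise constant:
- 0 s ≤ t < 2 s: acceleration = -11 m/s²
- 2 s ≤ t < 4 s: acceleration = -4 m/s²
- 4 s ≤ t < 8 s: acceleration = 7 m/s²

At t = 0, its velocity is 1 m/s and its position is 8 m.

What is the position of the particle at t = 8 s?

-122 m

On each constant-a segment, Δv = aΔt and Δx = v₀Δt + ½aΔt²; chain segment to segment.
0–2 s: v starts 1 m/s; Δx = 1·2 + ½·-11·2² = -20 m; v ends -21 m/s.
2–4 s: v starts -21 m/s; Δx = -21·2 + ½·-4·2² = -50 m; v ends -29 m/s.
4–8 s: v starts -29 m/s; Δx = -29·4 + ½·7·4² = -60 m; v ends -1 m/s.
x(8) = 8 + Σ Δx = -122 m.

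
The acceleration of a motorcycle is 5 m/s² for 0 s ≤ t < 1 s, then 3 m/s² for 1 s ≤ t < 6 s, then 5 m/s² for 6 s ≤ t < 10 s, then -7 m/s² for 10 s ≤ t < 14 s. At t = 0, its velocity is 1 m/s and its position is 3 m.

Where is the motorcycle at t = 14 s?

306 m

On each constant-a segment, Δv = aΔt and Δx = v₀Δt + ½aΔt²; chain segment to segment.
0–1 s: v starts 1 m/s; Δx = 1·1 + ½·5·1² = 3.5 m; v ends 6 m/s.
1–6 s: v starts 6 m/s; Δx = 6·5 + ½·3·5² = 67.5 m; v ends 21 m/s.
6–10 s: v starts 21 m/s; Δx = 21·4 + ½·5·4² = 124 m; v ends 41 m/s.
10–14 s: v starts 41 m/s; Δx = 41·4 + ½·-7·4² = 108 m; v ends 13 m/s.
x(14) = 3 + Σ Δx = 306 m.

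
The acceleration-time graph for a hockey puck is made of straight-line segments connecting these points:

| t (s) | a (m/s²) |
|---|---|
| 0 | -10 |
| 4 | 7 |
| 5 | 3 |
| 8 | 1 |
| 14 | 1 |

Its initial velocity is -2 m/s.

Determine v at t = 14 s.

9 m/s

Δv equals the area under the a-t graph; then v = v₀ + Δv.
0–4 s: ½(-10 + 7)(4) = -6 m/s
4–5 s: ½(7 + 3)(1) = 5 m/s
5–8 s: ½(3 + 1)(3) = 6 m/s
8–14 s: 1 × 6 = 6 m/s
Δv = 11 m/s, so v(14) = -2 + (11) = 9 m/s.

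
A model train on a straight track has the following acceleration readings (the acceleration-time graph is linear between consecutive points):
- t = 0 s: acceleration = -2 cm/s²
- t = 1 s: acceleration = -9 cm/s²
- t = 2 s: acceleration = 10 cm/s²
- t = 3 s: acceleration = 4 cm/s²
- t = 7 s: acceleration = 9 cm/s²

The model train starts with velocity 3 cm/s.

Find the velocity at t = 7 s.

31 cm/s

Δv equals the area under the a-t graph; then v = v₀ + Δv.
0–1 s: ½(-2 + -9)(1) = -5.5 cm/s
1–2 s: ½(-9 + 10)(1) = 0.5 cm/s
2–3 s: ½(10 + 4)(1) = 7 cm/s
3–7 s: ½(4 + 9)(4) = 26 cm/s
Δv = 28 cm/s, so v(7) = 3 + (28) = 31 cm/s.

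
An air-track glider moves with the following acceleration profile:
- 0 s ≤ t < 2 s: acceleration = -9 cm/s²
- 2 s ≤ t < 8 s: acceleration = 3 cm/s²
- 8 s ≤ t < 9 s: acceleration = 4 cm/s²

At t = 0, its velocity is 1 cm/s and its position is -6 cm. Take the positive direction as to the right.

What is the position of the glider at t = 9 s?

-67 cm

On each constant-a segment, Δv = aΔt and Δx = v₀Δt + ½aΔt²; chain segment to segment.
0–2 s: v starts 1 cm/s; Δx = 1·2 + ½·-9·2² = -16 cm; v ends -17 cm/s.
2–8 s: v starts -17 cm/s; Δx = -17·6 + ½·3·6² = -48 cm; v ends 1 cm/s.
8–9 s: v starts 1 cm/s; Δx = 1·1 + ½·4·1² = 3 cm; v ends 5 cm/s.
x(9) = -6 + Σ Δx = -67 cm.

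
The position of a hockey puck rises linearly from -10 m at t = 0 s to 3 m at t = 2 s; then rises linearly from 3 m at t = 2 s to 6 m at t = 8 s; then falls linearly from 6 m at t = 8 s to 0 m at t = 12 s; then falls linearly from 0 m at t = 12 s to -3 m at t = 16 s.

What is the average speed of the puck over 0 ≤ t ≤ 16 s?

Average speed = (total path length)/(elapsed time); on a piecewise-linear x-t graph the path length is Σ|Δx|.
0–2 s: |Δx| = |3 − -10| = 13 m
2–8 s: |Δx| = |6 − 3| = 3 m
8–12 s: |Δx| = |0 − 6| = 6 m
12–16 s: |Δx| = |-3 − 0| = 3 m
Total path = 25 m; average speed = 25/16 = 1.5625 m/s.

1.5625 m/s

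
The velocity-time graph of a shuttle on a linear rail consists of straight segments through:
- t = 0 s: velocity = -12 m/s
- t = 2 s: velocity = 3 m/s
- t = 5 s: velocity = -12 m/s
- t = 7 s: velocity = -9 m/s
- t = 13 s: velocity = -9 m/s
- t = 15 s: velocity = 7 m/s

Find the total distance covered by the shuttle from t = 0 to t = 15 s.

Distance (not displacement) is the total path length: add the absolute areas under v-t.
0–2 s: v = 0 at t = 1.6 s; triangle areas 9.6 + 0.6 = 10.2 m
2–5 s: v = 0 at t = 2.6 s; triangle areas 0.9 + 14.4 = 15.3 m
5–7 s: |½(-12 + -9)(2)| = 21 m
7–13 s: |-9| × 6 = 54 m
13–15 s: v = 0 at t = 14.125 s; triangle areas 5.0625 + 3.0625 = 8.125 m
Total distance = 108.625 m

108.625 m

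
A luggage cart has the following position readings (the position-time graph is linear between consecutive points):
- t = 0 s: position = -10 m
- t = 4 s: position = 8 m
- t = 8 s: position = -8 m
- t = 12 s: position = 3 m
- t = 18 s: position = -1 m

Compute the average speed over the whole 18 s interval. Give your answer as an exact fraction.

49/18 m/s

Average speed = (total path length)/(elapsed time); on a piecewise-linear x-t graph the path length is Σ|Δx|.
0–4 s: |Δx| = |8 − -10| = 18 m
4–8 s: |Δx| = |-8 − 8| = 16 m
8–12 s: |Δx| = |3 − -8| = 11 m
12–18 s: |Δx| = |-1 − 3| = 4 m
Total path = 49 m; average speed = 49/18 = 49/18 m/s.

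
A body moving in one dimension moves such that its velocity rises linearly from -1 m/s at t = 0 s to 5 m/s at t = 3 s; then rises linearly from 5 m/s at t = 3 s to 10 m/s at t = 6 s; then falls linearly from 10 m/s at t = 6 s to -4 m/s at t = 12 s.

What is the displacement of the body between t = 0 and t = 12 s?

Displacement is the signed area under the v-t curve.
0–3 s: ½(-1 + 5)(3) = 6 m
3–6 s: ½(5 + 10)(3) = 22.5 m
6–12 s: ½(10 + -4)(6) = 18 m
Net displacement = 46.5 m

46.5 m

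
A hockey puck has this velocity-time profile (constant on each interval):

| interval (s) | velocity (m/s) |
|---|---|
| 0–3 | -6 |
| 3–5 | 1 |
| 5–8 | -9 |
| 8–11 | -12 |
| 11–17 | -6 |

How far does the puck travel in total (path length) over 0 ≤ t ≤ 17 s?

119 m

Total distance travelled is ∫|v| dt — sum the magnitudes of each area piece.
0–3 s: |-6| × 3 = 18 m
3–5 s: |1| × 2 = 2 m
5–8 s: |-9| × 3 = 27 m
8–11 s: |-12| × 3 = 36 m
11–17 s: |-6| × 6 = 36 m
Total distance = 119 m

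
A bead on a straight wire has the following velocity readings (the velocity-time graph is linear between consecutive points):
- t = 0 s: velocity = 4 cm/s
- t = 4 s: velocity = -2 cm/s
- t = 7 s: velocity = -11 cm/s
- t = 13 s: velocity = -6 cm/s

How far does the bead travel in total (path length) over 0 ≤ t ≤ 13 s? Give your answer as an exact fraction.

463/6 cm

Distance (not displacement) is the total path length: add the absolute areas under v-t.
0–4 s: v = 0 at t = 8/3 s; triangle areas 16/3 + 4/3 = 20/3 cm
4–7 s: |½(-2 + -11)(3)| = 19.5 cm
7–13 s: |½(-11 + -6)(6)| = 51 cm
Total distance = 463/6 cm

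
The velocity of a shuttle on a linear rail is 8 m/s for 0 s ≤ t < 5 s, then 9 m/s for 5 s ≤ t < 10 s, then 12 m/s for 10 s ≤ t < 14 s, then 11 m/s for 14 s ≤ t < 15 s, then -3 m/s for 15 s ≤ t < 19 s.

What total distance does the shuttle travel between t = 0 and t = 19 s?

156 m

Total distance travelled is ∫|v| dt — sum the magnitudes of each area piece.
0–5 s: |8| × 5 = 40 m
5–10 s: |9| × 5 = 45 m
10–14 s: |12| × 4 = 48 m
14–15 s: |11| × 1 = 11 m
15–19 s: |-3| × 4 = 12 m
Total distance = 156 m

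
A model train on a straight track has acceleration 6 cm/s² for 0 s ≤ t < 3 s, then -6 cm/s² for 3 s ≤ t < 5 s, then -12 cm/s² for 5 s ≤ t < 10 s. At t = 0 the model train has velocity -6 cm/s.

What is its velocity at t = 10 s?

Δv equals the area under the a-t graph; then v = v₀ + Δv.
0–3 s: 6 × 3 = 18 cm/s
3–5 s: -6 × 2 = -12 cm/s
5–10 s: -12 × 5 = -60 cm/s
Δv = -54 cm/s, so v(10) = -6 + (-54) = -60 cm/s.

-60 cm/s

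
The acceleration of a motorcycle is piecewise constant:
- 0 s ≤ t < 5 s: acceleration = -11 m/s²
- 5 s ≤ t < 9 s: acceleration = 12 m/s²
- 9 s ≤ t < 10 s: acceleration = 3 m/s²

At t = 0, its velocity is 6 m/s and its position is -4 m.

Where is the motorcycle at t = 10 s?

On each constant-a segment, Δv = aΔt and Δx = v₀Δt + ½aΔt²; chain segment to segment.
0–5 s: v starts 6 m/s; Δx = 6·5 + ½·-11·5² = -107.5 m; v ends -49 m/s.
5–9 s: v starts -49 m/s; Δx = -49·4 + ½·12·4² = -100 m; v ends -1 m/s.
9–10 s: v starts -1 m/s; Δx = -1·1 + ½·3·1² = 0.5 m; v ends 2 m/s.
x(10) = -4 + Σ Δx = -211 m.

-211 m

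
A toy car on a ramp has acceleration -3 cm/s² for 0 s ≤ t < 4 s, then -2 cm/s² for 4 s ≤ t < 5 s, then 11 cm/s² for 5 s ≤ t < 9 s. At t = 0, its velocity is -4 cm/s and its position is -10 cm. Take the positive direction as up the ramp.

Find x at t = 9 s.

On each constant-a segment, Δv = aΔt and Δx = v₀Δt + ½aΔt²; chain segment to segment.
0–4 s: v starts -4 cm/s; Δx = -4·4 + ½·-3·4² = -40 cm; v ends -16 cm/s.
4–5 s: v starts -16 cm/s; Δx = -16·1 + ½·-2·1² = -17 cm; v ends -18 cm/s.
5–9 s: v starts -18 cm/s; Δx = -18·4 + ½·11·4² = 16 cm; v ends 26 cm/s.
x(9) = -10 + Σ Δx = -51 cm.

-51 cm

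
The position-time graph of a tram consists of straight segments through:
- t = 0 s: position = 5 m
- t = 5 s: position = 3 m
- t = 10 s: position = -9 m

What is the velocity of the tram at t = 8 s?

Velocity is the slope of the x-t graph on 5–10 s: (-9 − 3)/(10 − 5) = -2.4 m/s.

-2.4 m/s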